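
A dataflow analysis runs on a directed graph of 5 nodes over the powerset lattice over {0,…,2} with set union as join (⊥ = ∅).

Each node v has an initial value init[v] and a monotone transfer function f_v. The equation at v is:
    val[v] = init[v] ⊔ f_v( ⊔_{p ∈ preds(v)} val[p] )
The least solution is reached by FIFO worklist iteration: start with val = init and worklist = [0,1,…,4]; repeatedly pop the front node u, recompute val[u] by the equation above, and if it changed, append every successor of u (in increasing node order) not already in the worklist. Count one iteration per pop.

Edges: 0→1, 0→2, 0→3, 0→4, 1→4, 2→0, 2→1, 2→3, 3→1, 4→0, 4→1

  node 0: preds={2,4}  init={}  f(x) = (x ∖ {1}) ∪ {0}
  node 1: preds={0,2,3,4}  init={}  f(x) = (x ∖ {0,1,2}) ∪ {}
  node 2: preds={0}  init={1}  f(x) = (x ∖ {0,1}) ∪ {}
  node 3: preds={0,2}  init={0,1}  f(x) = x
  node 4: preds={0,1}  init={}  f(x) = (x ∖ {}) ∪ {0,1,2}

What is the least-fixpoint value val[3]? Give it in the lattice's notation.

Trace (12 dequeues):
  [1] u=0 | in {1} | out {0} | prev {} | push {}
  [2] u=1 | in {0,1} | out {} | ==
  [3] u=2 | in {0} | out {1} | ==
  [4] u=3 | in {0,1} | out {0,1} | ==
  [5] u=4 | in {0} | out {0,1,2} | prev {} | push {0,1}
  [6] u=0 | in {0,1,2} | out {0,2} | prev {0} | push {2,3,4}
  [7] u=1 | in {0,1,2} | out {} | ==
  [8] u=2 | in {0,2} | out {1,2} | prev {1} | push {0,1}
  [9] u=3 | in {0,1,2} | out {0,1,2} | prev {0,1} | push {}
  [10] u=4 | in {0,2} | out {0,1,2} | ==
  [11] u=0 | in {0,1,2} | out {0,2} | ==
  [12] u=1 | in {0,1,2} | out {} | ==

Converged values:
  [0] {0,2}
  [1] {}
  [2] {1,2}
  [3] {0,1,2}
  [4] {0,1,2}

{0,1,2}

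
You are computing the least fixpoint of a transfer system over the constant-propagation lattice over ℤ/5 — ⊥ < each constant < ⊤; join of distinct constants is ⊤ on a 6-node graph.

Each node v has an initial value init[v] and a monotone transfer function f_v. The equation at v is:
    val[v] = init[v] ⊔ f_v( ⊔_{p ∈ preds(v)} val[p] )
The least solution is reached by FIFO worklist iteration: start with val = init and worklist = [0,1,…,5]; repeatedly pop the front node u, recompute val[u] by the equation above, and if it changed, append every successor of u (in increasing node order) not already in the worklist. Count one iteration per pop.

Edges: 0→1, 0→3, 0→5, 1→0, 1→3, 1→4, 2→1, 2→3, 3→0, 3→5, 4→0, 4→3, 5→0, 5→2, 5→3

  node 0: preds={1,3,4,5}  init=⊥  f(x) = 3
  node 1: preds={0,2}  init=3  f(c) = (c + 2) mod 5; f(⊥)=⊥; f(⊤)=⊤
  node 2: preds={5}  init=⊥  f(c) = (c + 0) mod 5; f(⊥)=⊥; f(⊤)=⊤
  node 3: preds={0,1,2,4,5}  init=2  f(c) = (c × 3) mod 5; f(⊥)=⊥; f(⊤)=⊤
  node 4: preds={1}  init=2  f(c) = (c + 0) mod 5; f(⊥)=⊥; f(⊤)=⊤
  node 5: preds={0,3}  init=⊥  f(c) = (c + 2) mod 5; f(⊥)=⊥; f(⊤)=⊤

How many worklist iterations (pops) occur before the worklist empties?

Worklist (11 pops):
  #1 pop 0: in=⊤ → 3 (was ⊥); enqueue []
  #2 pop 1: in=3 → ⊤ (was 3); enqueue [0]
  #3 pop 2: in=⊥ → ⊥ (no change)
  #4 pop 3: in=⊤ → ⊤ (was 2); enqueue []
  #5 pop 4: in=⊤ → ⊤ (was 2); enqueue [3]
  #6 pop 5: in=⊤ → ⊤ (was ⊥); enqueue [2]
  #7 pop 0: in=⊤ → 3 (no change)
  #8 pop 3: in=⊤ → ⊤ (no change)
  #9 pop 2: in=⊤ → ⊤ (was ⊥); enqueue [1,3]
  #10 pop 1: in=⊤ → ⊤ (no change)
  #11 pop 3: in=⊤ → ⊤ (no change)

Fixpoint:
  val[0] = 3
  val[1] = ⊤
  val[2] = ⊤
  val[3] = ⊤
  val[4] = ⊤
  val[5] = ⊤

11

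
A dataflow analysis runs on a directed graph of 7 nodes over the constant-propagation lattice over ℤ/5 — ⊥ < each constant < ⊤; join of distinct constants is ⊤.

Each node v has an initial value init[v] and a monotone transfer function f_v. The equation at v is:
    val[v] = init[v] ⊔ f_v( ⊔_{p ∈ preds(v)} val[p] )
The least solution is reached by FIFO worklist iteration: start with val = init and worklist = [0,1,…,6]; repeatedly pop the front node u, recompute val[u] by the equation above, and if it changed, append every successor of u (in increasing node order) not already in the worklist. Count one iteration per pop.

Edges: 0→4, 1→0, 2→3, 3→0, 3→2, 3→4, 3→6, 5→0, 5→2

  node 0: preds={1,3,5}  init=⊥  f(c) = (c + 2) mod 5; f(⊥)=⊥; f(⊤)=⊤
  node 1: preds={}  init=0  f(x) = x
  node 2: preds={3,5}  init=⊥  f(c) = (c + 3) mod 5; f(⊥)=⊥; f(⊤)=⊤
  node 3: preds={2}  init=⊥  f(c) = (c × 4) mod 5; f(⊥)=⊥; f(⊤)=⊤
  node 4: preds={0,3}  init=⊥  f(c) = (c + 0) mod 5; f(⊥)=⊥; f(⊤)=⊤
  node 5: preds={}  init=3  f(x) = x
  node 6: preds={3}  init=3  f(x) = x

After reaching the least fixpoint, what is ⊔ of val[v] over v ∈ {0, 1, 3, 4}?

⊤

Trace (14 dequeues):
  [1] u=0 | in ⊤ | out ⊤ | prev ⊥ | push {}
  [2] u=1 | in ⊥ | out 0 | ==
  [3] u=2 | in 3 | out 1 | prev ⊥ | push {}
  [4] u=3 | in 1 | out 4 | prev ⊥ | push {0,2}
  [5] u=4 | in ⊤ | out ⊤ | prev ⊥ | push {}
  [6] u=5 | in ⊥ | out 3 | ==
  [7] u=6 | in 4 | out ⊤ | prev 3 | push {}
  [8] u=0 | in ⊤ | out ⊤ | ==
  [9] u=2 | in ⊤ | out ⊤ | prev 1 | push {3}
  [10] u=3 | in ⊤ | out ⊤ | prev 4 | push {0,2,4,6}
  [11] u=0 | in ⊤ | out ⊤ | ==
  [12] u=2 | in ⊤ | out ⊤ | ==
  [13] u=4 | in ⊤ | out ⊤ | ==
  [14] u=6 | in ⊤ | out ⊤ | ==

Converged values:
  [0] ⊤
  [1] 0
  [2] ⊤
  [3] ⊤
  [4] ⊤
  [5] 3
  [6] ⊤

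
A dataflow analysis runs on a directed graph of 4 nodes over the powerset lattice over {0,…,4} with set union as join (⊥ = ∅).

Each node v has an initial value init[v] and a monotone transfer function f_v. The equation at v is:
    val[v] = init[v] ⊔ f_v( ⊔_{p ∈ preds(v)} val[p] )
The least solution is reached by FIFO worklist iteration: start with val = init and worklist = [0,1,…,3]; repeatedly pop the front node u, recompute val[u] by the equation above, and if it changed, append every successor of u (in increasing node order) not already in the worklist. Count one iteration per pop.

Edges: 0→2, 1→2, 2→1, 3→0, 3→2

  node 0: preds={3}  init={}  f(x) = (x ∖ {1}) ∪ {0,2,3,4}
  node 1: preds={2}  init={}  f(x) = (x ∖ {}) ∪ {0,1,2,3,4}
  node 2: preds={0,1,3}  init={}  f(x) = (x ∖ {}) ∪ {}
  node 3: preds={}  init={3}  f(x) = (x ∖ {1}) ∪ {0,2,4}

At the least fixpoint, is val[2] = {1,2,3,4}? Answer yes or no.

no

Iteration log — 7 steps:
  step 1. node 0  ⊔preds={3}  new={0,2,3,4}  old={}  +wl: 
  step 2. node 1  ⊔preds={}  new={0,1,2,3,4}  old={}  +wl: 
  step 3. node 2  ⊔preds={0,1,2,3,4}  new={0,1,2,3,4}  old={}  +wl: 1
  step 4. node 3  ⊔preds={}  new={0,2,3,4}  old={3}  +wl: 0,2
  step 5. node 1  ⊔preds={0,1,2,3,4}  new={0,1,2,3,4}  stable
  step 6. node 0  ⊔preds={0,2,3,4}  new={0,2,3,4}  stable
  step 7. node 2  ⊔preds={0,1,2,3,4}  new={0,1,2,3,4}  stable

Least fixpoint reached:
  node 0: {0,2,3,4}
  node 1: {0,1,2,3,4}
  node 2: {0,1,2,3,4}
  node 3: {0,2,3,4}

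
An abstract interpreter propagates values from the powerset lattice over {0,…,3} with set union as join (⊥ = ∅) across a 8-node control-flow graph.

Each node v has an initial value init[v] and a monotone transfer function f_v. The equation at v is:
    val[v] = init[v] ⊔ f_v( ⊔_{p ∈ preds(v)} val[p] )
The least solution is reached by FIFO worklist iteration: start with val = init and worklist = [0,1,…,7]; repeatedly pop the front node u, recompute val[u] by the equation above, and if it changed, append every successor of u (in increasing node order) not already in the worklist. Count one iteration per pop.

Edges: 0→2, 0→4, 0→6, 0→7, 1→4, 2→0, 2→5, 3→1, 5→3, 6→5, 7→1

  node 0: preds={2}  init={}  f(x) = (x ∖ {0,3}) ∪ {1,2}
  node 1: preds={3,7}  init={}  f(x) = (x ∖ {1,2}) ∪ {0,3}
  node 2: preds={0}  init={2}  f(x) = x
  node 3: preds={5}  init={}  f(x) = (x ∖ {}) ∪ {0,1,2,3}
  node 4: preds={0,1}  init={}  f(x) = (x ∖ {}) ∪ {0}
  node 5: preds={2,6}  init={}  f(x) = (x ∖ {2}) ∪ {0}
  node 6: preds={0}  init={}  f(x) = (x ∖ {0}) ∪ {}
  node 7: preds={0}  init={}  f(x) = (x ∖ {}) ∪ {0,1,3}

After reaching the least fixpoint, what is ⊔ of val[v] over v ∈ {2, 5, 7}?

{0,1,2,3}

Worklist (12 pops):
  #1 pop 0: in={2} → {1,2} (was {}); enqueue []
  #2 pop 1: in={} → {0,3} (was {}); enqueue []
  #3 pop 2: in={1,2} → {1,2} (was {2}); enqueue [0]
  #4 pop 3: in={} → {0,1,2,3} (was {}); enqueue [1]
  #5 pop 4: in={0,1,2,3} → {0,1,2,3} (was {}); enqueue []
  #6 pop 5: in={1,2} → {0,1} (was {}); enqueue [3]
  #7 pop 6: in={1,2} → {1,2} (was {}); enqueue [5]
  #8 pop 7: in={1,2} → {0,1,2,3} (was {}); enqueue []
  #9 pop 0: in={1,2} → {1,2} (no change)
  #10 pop 1: in={0,1,2,3} → {0,3} (no change)
  #11 pop 3: in={0,1} → {0,1,2,3} (no change)
  #12 pop 5: in={1,2} → {0,1} (no change)

Fixpoint:
  val[0] = {1,2}
  val[1] = {0,3}
  val[2] = {1,2}
  val[3] = {0,1,2,3}
  val[4] = {0,1,2,3}
  val[5] = {0,1}
  val[6] = {1,2}
  val[7] = {0,1,2,3}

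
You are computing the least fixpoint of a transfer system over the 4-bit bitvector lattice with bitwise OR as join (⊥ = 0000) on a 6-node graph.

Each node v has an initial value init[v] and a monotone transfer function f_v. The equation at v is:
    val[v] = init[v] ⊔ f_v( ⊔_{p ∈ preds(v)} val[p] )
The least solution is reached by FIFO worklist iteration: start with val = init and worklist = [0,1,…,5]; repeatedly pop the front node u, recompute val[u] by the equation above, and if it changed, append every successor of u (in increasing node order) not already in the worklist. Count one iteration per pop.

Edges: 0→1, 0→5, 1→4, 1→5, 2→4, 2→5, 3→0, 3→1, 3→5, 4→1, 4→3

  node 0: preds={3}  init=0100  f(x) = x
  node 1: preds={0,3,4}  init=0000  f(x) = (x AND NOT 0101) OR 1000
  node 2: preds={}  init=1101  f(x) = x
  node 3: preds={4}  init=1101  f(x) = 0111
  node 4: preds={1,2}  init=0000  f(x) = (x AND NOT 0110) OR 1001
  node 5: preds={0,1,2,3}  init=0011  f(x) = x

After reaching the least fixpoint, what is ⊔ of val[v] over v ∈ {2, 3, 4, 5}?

1111

Iteration log — 11 steps:
  step 1. node 0  ⊔preds=1101  new=1101  old=0100  +wl: 
  step 2. node 1  ⊔preds=1101  new=1000  old=0000  +wl: 
  step 3. node 2  ⊔preds=0000  new=1101  stable
  step 4. node 3  ⊔preds=0000  new=1111  old=1101  +wl: 0,1
  step 5. node 4  ⊔preds=1101  new=1001  old=0000  +wl: 3
  step 6. node 5  ⊔preds=1111  new=1111  old=0011  +wl: 
  step 7. node 0  ⊔preds=1111  new=1111  old=1101  +wl: 5
  step 8. node 1  ⊔preds=1111  new=1010  old=1000  +wl: 4
  step 9. node 3  ⊔preds=1001  new=1111  stable
  step 10. node 5  ⊔preds=1111  new=1111  stable
  step 11. node 4  ⊔preds=1111  new=1001  stable

Least fixpoint reached:
  node 0: 1111
  node 1: 1010
  node 2: 1101
  node 3: 1111
  node 4: 1001
  node 5: 1111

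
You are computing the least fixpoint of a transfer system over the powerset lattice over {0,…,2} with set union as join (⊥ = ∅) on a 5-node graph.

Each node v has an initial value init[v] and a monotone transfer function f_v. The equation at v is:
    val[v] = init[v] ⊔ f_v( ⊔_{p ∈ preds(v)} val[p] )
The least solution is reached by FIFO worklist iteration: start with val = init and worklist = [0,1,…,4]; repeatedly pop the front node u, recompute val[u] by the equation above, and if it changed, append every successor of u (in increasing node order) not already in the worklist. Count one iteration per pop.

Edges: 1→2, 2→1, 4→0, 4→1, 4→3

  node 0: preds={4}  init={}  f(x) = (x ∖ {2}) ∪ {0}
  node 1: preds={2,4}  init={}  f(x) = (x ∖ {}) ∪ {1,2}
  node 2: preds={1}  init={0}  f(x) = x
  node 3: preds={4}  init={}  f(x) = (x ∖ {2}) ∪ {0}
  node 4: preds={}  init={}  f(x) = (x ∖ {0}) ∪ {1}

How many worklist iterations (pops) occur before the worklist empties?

8

Iteration log — 8 steps:
  step 1. node 0  ⊔preds={}  new={0}  old={}  +wl: 
  step 2. node 1  ⊔preds={0}  new={0,1,2}  old={}  +wl: 
  step 3. node 2  ⊔preds={0,1,2}  new={0,1,2}  old={0}  +wl: 1
  step 4. node 3  ⊔preds={}  new={0}  old={}  +wl: 
  step 5. node 4  ⊔preds={}  new={1}  old={}  +wl: 0,3
  step 6. node 1  ⊔preds={0,1,2}  new={0,1,2}  stable
  step 7. node 0  ⊔preds={1}  new={0,1}  old={0}  +wl: 
  step 8. node 3  ⊔preds={1}  new={0,1}  old={0}  +wl: 

Least fixpoint reached:
  node 0: {0,1}
  node 1: {0,1,2}
  node 2: {0,1,2}
  node 3: {0,1}
  node 4: {1}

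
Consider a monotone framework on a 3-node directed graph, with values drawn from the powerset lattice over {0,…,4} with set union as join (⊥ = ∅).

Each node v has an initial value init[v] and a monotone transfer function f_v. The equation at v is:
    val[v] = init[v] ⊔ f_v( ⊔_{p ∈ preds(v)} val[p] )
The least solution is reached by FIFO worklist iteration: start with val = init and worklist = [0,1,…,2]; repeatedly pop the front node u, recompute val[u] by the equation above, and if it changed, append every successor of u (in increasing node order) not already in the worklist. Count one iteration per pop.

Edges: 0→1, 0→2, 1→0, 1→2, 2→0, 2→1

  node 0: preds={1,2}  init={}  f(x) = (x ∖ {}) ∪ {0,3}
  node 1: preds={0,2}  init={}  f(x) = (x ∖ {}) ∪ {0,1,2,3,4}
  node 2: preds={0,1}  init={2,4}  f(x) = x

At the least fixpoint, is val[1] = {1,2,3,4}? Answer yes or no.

no

Worklist (6 pops):
  #1 pop 0: in={2,4} → {0,2,3,4} (was {}); enqueue []
  #2 pop 1: in={0,2,3,4} → {0,1,2,3,4} (was {}); enqueue [0]
  #3 pop 2: in={0,1,2,3,4} → {0,1,2,3,4} (was {2,4}); enqueue [1]
  #4 pop 0: in={0,1,2,3,4} → {0,1,2,3,4} (was {0,2,3,4}); enqueue [2]
  #5 pop 1: in={0,1,2,3,4} → {0,1,2,3,4} (no change)
  #6 pop 2: in={0,1,2,3,4} → {0,1,2,3,4} (no change)

Fixpoint:
  val[0] = {0,1,2,3,4}
  val[1] = {0,1,2,3,4}
  val[2] = {0,1,2,3,4}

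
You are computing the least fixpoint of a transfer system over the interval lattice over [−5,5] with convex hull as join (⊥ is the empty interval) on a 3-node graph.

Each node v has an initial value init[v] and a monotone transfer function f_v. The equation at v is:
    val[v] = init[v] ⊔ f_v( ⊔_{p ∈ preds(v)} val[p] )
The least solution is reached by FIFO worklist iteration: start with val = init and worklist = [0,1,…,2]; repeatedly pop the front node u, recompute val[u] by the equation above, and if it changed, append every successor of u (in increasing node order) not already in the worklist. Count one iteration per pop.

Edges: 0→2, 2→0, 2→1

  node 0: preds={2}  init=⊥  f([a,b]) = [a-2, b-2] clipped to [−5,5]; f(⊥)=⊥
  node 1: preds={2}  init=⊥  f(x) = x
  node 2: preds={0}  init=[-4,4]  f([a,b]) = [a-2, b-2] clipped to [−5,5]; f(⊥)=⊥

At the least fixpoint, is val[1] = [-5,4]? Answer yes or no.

yes

Iteration log — 5 steps:
  step 1. node 0  ⊔preds=[-4,4]  new=[-5,2]  old=⊥  +wl: 
  step 2. node 1  ⊔preds=[-4,4]  new=[-4,4]  old=⊥  +wl: 
  step 3. node 2  ⊔preds=[-5,2]  new=[-5,4]  old=[-4,4]  +wl: 0,1
  step 4. node 0  ⊔preds=[-5,4]  new=[-5,2]  stable
  step 5. node 1  ⊔preds=[-5,4]  new=[-5,4]  old=[-4,4]  +wl: 

Least fixpoint reached:
  node 0: [-5,2]
  node 1: [-5,4]
  node 2: [-5,4]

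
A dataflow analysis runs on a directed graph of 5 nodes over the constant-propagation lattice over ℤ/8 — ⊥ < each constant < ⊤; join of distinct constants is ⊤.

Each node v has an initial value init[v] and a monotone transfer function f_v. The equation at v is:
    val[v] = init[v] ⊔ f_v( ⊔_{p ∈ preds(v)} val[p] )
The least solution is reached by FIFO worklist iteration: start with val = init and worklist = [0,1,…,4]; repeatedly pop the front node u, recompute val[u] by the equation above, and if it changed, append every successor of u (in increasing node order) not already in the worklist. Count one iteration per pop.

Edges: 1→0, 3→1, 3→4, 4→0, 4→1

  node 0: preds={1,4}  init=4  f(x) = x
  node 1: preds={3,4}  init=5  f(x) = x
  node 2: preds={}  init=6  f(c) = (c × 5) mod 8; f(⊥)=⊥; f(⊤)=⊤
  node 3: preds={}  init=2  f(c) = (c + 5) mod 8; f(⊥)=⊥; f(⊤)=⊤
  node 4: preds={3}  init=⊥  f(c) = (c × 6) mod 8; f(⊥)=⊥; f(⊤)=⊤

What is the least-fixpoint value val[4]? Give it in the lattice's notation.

4

Worklist (7 pops):
  #1 pop 0: in=5 → ⊤ (was 4); enqueue []
  #2 pop 1: in=2 → ⊤ (was 5); enqueue [0]
  #3 pop 2: in=⊥ → 6 (no change)
  #4 pop 3: in=⊥ → 2 (no change)
  #5 pop 4: in=2 → 4 (was ⊥); enqueue [1]
  #6 pop 0: in=⊤ → ⊤ (no change)
  #7 pop 1: in=⊤ → ⊤ (no change)

Fixpoint:
  val[0] = ⊤
  val[1] = ⊤
  val[2] = 6
  val[3] = 2
  val[4] = 4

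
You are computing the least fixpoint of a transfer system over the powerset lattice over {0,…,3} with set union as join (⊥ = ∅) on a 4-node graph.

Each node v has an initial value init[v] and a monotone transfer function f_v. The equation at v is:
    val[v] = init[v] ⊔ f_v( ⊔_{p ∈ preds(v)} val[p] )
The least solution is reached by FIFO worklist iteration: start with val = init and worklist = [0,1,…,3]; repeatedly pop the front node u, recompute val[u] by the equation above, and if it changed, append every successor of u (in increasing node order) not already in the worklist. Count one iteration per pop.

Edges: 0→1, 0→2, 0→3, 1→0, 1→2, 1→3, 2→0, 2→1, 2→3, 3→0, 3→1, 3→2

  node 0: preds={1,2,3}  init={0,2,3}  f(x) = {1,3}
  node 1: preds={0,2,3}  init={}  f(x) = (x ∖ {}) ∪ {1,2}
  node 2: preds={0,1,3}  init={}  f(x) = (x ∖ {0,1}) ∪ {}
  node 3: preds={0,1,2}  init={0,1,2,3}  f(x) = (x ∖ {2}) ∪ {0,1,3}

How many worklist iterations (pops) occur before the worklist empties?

Iteration log — 6 steps:
  step 1. node 0  ⊔preds={0,1,2,3}  new={0,1,2,3}  old={0,2,3}  +wl: 
  step 2. node 1  ⊔preds={0,1,2,3}  new={0,1,2,3}  old={}  +wl: 0
  step 3. node 2  ⊔preds={0,1,2,3}  new={2,3}  old={}  +wl: 1
  step 4. node 3  ⊔preds={0,1,2,3}  new={0,1,2,3}  stable
  step 5. node 0  ⊔preds={0,1,2,3}  new={0,1,2,3}  stable
  step 6. node 1  ⊔preds={0,1,2,3}  new={0,1,2,3}  stable

Least fixpoint reached:
  node 0: {0,1,2,3}
  node 1: {0,1,2,3}
  node 2: {2,3}
  node 3: {0,1,2,3}

6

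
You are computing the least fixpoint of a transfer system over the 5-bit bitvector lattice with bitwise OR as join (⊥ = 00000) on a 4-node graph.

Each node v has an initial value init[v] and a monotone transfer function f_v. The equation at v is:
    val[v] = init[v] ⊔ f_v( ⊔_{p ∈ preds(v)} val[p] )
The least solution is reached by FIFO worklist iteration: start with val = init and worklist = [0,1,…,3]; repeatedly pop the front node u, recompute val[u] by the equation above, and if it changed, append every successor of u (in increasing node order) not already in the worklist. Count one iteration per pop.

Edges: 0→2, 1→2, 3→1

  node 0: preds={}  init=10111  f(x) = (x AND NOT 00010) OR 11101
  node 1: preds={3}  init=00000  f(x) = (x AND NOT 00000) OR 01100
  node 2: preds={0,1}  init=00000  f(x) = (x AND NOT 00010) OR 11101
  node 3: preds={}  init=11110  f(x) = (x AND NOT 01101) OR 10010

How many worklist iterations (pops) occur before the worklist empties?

4

Worklist (4 pops):
  #1 pop 0: in=00000 → 11111 (was 10111); enqueue []
  #2 pop 1: in=11110 → 11110 (was 00000); enqueue []
  #3 pop 2: in=11111 → 11101 (was 00000); enqueue []
  #4 pop 3: in=00000 → 11110 (no change)

Fixpoint:
  val[0] = 11111
  val[1] = 11110
  val[2] = 11101
  val[3] = 11110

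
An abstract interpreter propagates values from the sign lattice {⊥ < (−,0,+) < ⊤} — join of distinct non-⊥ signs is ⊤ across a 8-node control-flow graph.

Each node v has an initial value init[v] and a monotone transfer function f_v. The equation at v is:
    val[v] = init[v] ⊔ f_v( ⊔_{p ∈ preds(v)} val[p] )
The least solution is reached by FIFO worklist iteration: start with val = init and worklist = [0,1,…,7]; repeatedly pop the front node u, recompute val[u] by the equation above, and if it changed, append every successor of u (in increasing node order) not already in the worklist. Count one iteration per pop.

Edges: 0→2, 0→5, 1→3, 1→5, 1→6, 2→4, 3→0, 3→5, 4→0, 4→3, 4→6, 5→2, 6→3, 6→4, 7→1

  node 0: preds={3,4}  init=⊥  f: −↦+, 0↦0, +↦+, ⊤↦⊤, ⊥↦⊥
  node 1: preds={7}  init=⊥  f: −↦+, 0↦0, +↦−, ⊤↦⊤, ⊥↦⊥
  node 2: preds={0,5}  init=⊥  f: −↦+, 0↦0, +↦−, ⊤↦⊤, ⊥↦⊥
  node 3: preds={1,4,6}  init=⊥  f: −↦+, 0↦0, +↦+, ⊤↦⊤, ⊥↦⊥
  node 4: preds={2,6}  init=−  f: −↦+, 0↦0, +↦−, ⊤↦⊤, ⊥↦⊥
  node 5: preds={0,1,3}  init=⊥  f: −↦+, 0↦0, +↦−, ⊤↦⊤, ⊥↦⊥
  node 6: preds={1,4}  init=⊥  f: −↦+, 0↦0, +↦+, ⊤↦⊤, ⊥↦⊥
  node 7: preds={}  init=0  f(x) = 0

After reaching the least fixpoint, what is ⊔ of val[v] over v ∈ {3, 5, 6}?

⊤

Worklist (13 pops):
  #1 pop 0: in=− → + (was ⊥); enqueue []
  #2 pop 1: in=0 → 0 (was ⊥); enqueue []
  #3 pop 2: in=+ → − (was ⊥); enqueue []
  #4 pop 3: in=⊤ → ⊤ (was ⊥); enqueue [0]
  #5 pop 4: in=− → ⊤ (was −); enqueue [3]
  #6 pop 5: in=⊤ → ⊤ (was ⊥); enqueue [2]
  #7 pop 6: in=⊤ → ⊤ (was ⊥); enqueue [4]
  #8 pop 7: in=⊥ → 0 (no change)
  #9 pop 0: in=⊤ → ⊤ (was +); enqueue [5]
  #10 pop 3: in=⊤ → ⊤ (no change)
  #11 pop 2: in=⊤ → ⊤ (was −); enqueue []
  #12 pop 4: in=⊤ → ⊤ (no change)
  #13 pop 5: in=⊤ → ⊤ (no change)

Fixpoint:
  val[0] = ⊤
  val[1] = 0
  val[2] = ⊤
  val[3] = ⊤
  val[4] = ⊤
  val[5] = ⊤
  val[6] = ⊤
  val[7] = 0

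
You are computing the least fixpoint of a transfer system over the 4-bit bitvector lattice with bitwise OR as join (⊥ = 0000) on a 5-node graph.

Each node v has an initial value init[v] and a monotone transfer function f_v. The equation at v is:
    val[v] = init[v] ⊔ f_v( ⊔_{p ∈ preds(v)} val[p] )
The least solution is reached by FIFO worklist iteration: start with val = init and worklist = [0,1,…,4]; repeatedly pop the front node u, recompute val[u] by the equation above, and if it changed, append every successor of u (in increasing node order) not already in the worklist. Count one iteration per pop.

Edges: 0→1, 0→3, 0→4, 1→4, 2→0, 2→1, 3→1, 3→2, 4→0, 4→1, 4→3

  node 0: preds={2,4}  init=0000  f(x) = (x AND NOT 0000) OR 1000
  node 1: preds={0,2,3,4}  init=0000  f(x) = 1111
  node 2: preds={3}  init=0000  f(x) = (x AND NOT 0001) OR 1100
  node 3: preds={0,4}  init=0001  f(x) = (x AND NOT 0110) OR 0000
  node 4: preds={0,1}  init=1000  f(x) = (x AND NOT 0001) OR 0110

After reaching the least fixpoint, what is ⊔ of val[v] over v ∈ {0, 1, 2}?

Trace (10 dequeues):
  [1] u=0 | in 1000 | out 1000 | prev 0000 | push {}
  [2] u=1 | in 1001 | out 1111 | prev 0000 | push {}
  [3] u=2 | in 0001 | out 1100 | prev 0000 | push {0,1}
  [4] u=3 | in 1000 | out 1001 | prev 0001 | push {2}
  [5] u=4 | in 1111 | out 1110 | prev 1000 | push {3}
  [6] u=0 | in 1110 | out 1110 | prev 1000 | push {4}
  [7] u=1 | in 1111 | out 1111 | ==
  [8] u=2 | in 1001 | out 1100 | ==
  [9] u=3 | in 1110 | out 1001 | ==
  [10] u=4 | in 1111 | out 1110 | ==

Converged values:
  [0] 1110
  [1] 1111
  [2] 1100
  [3] 1001
  [4] 1110

1111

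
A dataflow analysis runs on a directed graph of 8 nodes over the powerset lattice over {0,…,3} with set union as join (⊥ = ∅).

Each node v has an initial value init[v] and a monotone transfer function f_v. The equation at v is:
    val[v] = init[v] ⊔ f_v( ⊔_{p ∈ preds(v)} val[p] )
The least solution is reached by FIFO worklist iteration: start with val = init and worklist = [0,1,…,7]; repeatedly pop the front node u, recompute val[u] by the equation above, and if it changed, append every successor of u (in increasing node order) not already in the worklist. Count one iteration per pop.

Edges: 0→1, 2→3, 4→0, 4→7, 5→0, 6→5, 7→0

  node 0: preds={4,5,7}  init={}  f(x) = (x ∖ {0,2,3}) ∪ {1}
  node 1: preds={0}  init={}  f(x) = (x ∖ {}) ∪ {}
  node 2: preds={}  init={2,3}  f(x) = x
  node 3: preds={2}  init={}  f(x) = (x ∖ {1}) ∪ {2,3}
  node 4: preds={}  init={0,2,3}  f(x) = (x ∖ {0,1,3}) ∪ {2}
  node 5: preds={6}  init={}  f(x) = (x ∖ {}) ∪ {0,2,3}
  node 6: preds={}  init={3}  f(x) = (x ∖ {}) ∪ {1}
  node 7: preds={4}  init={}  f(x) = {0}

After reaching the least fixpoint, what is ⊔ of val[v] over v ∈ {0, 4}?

Iteration log — 11 steps:
  step 1. node 0  ⊔preds={0,2,3}  new={1}  old={}  +wl: 
  step 2. node 1  ⊔preds={1}  new={1}  old={}  +wl: 
  step 3. node 2  ⊔preds={}  new={2,3}  stable
  step 4. node 3  ⊔preds={2,3}  new={2,3}  old={}  +wl: 
  step 5. node 4  ⊔preds={}  new={0,2,3}  stable
  step 6. node 5  ⊔preds={3}  new={0,2,3}  old={}  +wl: 0
  step 7. node 6  ⊔preds={}  new={1,3}  old={3}  +wl: 5
  step 8. node 7  ⊔preds={0,2,3}  new={0}  old={}  +wl: 
  step 9. node 0  ⊔preds={0,2,3}  new={1}  stable
  step 10. node 5  ⊔preds={1,3}  new={0,1,2,3}  old={0,2,3}  +wl: 0
  step 11. node 0  ⊔preds={0,1,2,3}  new={1}  stable

Least fixpoint reached:
  node 0: {1}
  node 1: {1}
  node 2: {2,3}
  node 3: {2,3}
  node 4: {0,2,3}
  node 5: {0,1,2,3}
  node 6: {1,3}
  node 7: {0}

{0,1,2,3}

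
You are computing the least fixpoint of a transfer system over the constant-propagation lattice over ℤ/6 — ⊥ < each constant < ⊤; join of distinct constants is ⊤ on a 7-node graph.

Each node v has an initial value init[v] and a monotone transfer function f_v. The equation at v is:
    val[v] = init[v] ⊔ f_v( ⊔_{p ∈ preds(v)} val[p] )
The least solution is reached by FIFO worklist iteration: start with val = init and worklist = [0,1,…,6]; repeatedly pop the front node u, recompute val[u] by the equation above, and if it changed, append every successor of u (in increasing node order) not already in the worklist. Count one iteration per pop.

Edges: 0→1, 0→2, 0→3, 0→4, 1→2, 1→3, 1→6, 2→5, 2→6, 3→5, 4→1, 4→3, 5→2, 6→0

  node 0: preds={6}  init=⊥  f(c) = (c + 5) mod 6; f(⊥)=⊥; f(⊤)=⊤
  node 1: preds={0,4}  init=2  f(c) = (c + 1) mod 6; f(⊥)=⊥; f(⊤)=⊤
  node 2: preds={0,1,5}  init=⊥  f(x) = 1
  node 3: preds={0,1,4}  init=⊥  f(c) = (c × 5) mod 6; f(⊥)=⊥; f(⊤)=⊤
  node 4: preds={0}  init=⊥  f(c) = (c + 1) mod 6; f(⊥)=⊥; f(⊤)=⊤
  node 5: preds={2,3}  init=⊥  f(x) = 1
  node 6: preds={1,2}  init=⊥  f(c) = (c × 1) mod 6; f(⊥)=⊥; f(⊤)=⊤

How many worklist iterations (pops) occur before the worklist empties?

17

Iteration log — 17 steps:
  step 1. node 0  ⊔preds=⊥  new=⊥  stable
  step 2. node 1  ⊔preds=⊥  new=2  stable
  step 3. node 2  ⊔preds=2  new=1  old=⊥  +wl: 
  step 4. node 3  ⊔preds=2  new=4  old=⊥  +wl: 
  step 5. node 4  ⊔preds=⊥  new=⊥  stable
  step 6. node 5  ⊔preds=⊤  new=1  old=⊥  +wl: 2
  step 7. node 6  ⊔preds=⊤  new=⊤  old=⊥  +wl: 0
  step 8. node 2  ⊔preds=⊤  new=1  stable
  step 9. node 0  ⊔preds=⊤  new=⊤  old=⊥  +wl: 1,2,3,4
  step 10. node 1  ⊔preds=⊤  new=⊤  old=2  +wl: 6
  step 11. node 2  ⊔preds=⊤  new=1  stable
  step 12. node 3  ⊔preds=⊤  new=⊤  old=4  +wl: 5
  step 13. node 4  ⊔preds=⊤  new=⊤  old=⊥  +wl: 1,3
  step 14. node 6  ⊔preds=⊤  new=⊤  stable
  step 15. node 5  ⊔preds=⊤  new=1  stable
  step 16. node 1  ⊔preds=⊤  new=⊤  stable
  step 17. node 3  ⊔preds=⊤  new=⊤  stable

Least fixpoint reached:
  node 0: ⊤
  node 1: ⊤
  node 2: 1
  node 3: ⊤
  node 4: ⊤
  node 5: 1
  node 6: ⊤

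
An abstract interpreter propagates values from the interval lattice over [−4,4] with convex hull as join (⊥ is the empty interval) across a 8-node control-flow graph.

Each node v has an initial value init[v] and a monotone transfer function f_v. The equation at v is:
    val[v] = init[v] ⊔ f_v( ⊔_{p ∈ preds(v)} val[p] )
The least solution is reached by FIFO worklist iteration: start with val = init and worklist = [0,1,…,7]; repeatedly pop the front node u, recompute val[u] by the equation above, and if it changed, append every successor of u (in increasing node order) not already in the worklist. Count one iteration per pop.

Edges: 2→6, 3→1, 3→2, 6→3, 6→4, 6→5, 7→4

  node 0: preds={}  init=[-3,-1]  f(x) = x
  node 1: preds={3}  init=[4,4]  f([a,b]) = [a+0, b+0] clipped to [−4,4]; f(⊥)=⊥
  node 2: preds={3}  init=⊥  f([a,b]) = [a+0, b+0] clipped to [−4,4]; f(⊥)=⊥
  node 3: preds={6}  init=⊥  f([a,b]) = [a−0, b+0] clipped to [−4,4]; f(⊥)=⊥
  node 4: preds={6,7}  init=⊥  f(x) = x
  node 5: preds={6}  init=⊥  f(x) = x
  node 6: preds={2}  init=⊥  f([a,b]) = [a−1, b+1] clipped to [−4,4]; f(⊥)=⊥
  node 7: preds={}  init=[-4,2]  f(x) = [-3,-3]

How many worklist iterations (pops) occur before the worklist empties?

Trace (8 dequeues):
  [1] u=0 | in ⊥ | out [-3,-1] | ==
  [2] u=1 | in ⊥ | out [4,4] | ==
  [3] u=2 | in ⊥ | out ⊥ | ==
  [4] u=3 | in ⊥ | out ⊥ | ==
  [5] u=4 | in [-4,2] | out [-4,2] | prev ⊥ | push {}
  [6] u=5 | in ⊥ | out ⊥ | ==
  [7] u=6 | in ⊥ | out ⊥ | ==
  [8] u=7 | in ⊥ | out [-4,2] | ==

Converged values:
  [0] [-3,-1]
  [1] [4,4]
  [2] ⊥
  [3] ⊥
  [4] [-4,2]
  [5] ⊥
  [6] ⊥
  [7] [-4,2]

8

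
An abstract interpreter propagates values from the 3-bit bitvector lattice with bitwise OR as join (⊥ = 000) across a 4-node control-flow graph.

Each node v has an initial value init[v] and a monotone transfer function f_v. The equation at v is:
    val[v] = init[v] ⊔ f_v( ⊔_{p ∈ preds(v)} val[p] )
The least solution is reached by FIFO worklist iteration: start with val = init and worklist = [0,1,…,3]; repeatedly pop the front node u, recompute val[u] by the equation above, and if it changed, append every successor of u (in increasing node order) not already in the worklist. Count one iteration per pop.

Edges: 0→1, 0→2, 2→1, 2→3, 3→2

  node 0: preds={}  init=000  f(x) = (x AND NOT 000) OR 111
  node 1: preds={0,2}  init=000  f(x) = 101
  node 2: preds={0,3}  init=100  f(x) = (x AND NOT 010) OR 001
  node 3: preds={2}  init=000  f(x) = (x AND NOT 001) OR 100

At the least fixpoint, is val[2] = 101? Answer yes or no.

yes

Worklist (6 pops):
  #1 pop 0: in=000 → 111 (was 000); enqueue []
  #2 pop 1: in=111 → 101 (was 000); enqueue []
  #3 pop 2: in=111 → 101 (was 100); enqueue [1]
  #4 pop 3: in=101 → 100 (was 000); enqueue [2]
  #5 pop 1: in=111 → 101 (no change)
  #6 pop 2: in=111 → 101 (no change)

Fixpoint:
  val[0] = 111
  val[1] = 101
  val[2] = 101
  val[3] = 100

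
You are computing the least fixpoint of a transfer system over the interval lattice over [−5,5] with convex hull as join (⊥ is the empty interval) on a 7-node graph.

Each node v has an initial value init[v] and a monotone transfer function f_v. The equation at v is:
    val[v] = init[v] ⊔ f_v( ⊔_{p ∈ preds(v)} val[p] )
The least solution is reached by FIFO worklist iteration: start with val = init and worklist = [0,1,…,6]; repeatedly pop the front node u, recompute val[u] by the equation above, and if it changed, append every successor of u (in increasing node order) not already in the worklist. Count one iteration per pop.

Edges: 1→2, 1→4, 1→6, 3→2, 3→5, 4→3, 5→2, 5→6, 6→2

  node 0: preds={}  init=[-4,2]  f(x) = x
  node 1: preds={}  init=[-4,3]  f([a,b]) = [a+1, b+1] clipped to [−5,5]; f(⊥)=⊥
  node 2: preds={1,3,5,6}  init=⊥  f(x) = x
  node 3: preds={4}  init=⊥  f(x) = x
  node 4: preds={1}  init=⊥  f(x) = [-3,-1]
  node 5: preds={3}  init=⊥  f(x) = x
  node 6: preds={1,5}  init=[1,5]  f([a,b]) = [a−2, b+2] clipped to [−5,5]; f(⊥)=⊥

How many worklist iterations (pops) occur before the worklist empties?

Trace (12 dequeues):
  [1] u=0 | in ⊥ | out [-4,2] | ==
  [2] u=1 | in ⊥ | out [-4,3] | ==
  [3] u=2 | in [-4,5] | out [-4,5] | prev ⊥ | push {}
  [4] u=3 | in ⊥ | out ⊥ | ==
  [5] u=4 | in [-4,3] | out [-3,-1] | prev ⊥ | push {3}
  [6] u=5 | in ⊥ | out ⊥ | ==
  [7] u=6 | in [-4,3] | out [-5,5] | prev [1,5] | push {2}
  [8] u=3 | in [-3,-1] | out [-3,-1] | prev ⊥ | push {5}
  [9] u=2 | in [-5,5] | out [-5,5] | prev [-4,5] | push {}
  [10] u=5 | in [-3,-1] | out [-3,-1] | prev ⊥ | push {2,6}
  [11] u=2 | in [-5,5] | out [-5,5] | ==
  [12] u=6 | in [-4,3] | out [-5,5] | ==

Converged values:
  [0] [-4,2]
  [1] [-4,3]
  [2] [-5,5]
  [3] [-3,-1]
  [4] [-3,-1]
  [5] [-3,-1]
  [6] [-5,5]

12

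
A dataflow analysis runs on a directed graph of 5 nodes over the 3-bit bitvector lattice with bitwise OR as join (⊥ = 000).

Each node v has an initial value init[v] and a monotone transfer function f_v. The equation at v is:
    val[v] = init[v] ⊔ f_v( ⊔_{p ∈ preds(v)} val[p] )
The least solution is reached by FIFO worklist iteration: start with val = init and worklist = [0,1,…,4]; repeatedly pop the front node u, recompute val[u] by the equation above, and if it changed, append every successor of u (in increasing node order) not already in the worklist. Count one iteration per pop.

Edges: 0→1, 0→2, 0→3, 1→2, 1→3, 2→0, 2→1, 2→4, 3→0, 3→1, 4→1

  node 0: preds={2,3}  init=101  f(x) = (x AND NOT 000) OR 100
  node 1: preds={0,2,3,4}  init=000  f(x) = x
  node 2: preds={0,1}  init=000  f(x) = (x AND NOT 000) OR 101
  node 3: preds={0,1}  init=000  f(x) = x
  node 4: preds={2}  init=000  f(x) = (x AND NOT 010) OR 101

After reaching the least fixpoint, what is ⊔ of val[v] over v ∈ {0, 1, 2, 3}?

Iteration log — 7 steps:
  step 1. node 0  ⊔preds=000  new=101  stable
  step 2. node 1  ⊔preds=101  new=101  old=000  +wl: 
  step 3. node 2  ⊔preds=101  new=101  old=000  +wl: 0,1
  step 4. node 3  ⊔preds=101  new=101  old=000  +wl: 
  step 5. node 4  ⊔preds=101  new=101  old=000  +wl: 
  step 6. node 0  ⊔preds=101  new=101  stable
  step 7. node 1  ⊔preds=101  new=101  stable

Least fixpoint reached:
  node 0: 101
  node 1: 101
  node 2: 101
  node 3: 101
  node 4: 101

101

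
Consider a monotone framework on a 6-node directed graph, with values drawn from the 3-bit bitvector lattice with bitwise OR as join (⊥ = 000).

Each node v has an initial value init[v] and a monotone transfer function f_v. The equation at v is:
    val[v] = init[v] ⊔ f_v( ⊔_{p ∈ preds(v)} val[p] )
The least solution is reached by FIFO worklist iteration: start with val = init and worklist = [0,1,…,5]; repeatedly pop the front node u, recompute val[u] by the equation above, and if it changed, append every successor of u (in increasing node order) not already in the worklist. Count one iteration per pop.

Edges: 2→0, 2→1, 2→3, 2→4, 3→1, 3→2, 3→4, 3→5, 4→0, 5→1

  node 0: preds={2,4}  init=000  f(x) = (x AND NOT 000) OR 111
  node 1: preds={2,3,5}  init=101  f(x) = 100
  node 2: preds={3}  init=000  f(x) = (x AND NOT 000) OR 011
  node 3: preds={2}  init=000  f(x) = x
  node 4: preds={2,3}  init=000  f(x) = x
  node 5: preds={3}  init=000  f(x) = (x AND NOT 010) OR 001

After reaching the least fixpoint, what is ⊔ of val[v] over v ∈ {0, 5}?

Worklist (9 pops):
  #1 pop 0: in=000 → 111 (was 000); enqueue []
  #2 pop 1: in=000 → 101 (no change)
  #3 pop 2: in=000 → 011 (was 000); enqueue [0,1]
  #4 pop 3: in=011 → 011 (was 000); enqueue [2]
  #5 pop 4: in=011 → 011 (was 000); enqueue []
  #6 pop 5: in=011 → 001 (was 000); enqueue []
  #7 pop 0: in=011 → 111 (no change)
  #8 pop 1: in=011 → 101 (no change)
  #9 pop 2: in=011 → 011 (no change)

Fixpoint:
  val[0] = 111
  val[1] = 101
  val[2] = 011
  val[3] = 011
  val[4] = 011
  val[5] = 001

111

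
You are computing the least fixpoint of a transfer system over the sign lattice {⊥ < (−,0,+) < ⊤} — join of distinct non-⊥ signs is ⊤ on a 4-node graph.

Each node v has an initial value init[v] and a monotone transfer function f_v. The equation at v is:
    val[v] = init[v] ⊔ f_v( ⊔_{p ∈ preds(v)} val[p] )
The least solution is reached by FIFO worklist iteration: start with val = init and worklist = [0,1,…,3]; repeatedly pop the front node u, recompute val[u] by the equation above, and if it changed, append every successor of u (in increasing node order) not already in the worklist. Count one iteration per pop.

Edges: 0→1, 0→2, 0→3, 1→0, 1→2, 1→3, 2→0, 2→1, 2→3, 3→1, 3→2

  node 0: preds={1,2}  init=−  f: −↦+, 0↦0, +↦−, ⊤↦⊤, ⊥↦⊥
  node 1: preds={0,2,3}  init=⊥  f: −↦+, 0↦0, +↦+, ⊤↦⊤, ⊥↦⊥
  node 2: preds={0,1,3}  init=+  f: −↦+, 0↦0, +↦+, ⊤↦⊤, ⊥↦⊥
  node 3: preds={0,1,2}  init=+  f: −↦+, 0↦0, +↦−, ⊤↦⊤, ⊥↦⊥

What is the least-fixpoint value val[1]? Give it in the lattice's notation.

Worklist (8 pops):
  #1 pop 0: in=+ → − (no change)
  #2 pop 1: in=⊤ → ⊤ (was ⊥); enqueue [0]
  #3 pop 2: in=⊤ → ⊤ (was +); enqueue [1]
  #4 pop 3: in=⊤ → ⊤ (was +); enqueue [2]
  #5 pop 0: in=⊤ → ⊤ (was −); enqueue [3]
  #6 pop 1: in=⊤ → ⊤ (no change)
  #7 pop 2: in=⊤ → ⊤ (no change)
  #8 pop 3: in=⊤ → ⊤ (no change)

Fixpoint:
  val[0] = ⊤
  val[1] = ⊤
  val[2] = ⊤
  val[3] = ⊤

⊤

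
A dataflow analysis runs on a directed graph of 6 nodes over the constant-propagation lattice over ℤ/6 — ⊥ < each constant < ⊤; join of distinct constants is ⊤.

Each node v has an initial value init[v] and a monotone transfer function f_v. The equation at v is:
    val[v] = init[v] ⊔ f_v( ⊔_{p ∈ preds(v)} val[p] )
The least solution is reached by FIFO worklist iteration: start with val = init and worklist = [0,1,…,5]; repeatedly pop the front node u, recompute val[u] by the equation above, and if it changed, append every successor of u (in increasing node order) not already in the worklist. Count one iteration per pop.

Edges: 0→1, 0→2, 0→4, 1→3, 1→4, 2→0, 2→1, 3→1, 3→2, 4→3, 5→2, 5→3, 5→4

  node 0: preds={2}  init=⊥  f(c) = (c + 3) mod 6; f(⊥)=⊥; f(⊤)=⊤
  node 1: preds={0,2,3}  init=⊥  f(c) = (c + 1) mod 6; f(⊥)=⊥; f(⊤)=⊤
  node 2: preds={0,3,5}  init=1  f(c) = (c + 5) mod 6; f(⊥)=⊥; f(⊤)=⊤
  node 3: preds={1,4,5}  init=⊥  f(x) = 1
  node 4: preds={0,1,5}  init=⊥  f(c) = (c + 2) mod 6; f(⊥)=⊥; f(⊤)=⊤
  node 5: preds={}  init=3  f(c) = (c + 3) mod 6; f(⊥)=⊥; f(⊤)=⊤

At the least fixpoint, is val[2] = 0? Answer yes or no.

no

Worklist (11 pops):
  #1 pop 0: in=1 → 4 (was ⊥); enqueue []
  #2 pop 1: in=⊤ → ⊤ (was ⊥); enqueue []
  #3 pop 2: in=⊤ → ⊤ (was 1); enqueue [0,1]
  #4 pop 3: in=⊤ → 1 (was ⊥); enqueue [2]
  #5 pop 4: in=⊤ → ⊤ (was ⊥); enqueue [3]
  #6 pop 5: in=⊥ → 3 (no change)
  #7 pop 0: in=⊤ → ⊤ (was 4); enqueue [4]
  #8 pop 1: in=⊤ → ⊤ (no change)
  #9 pop 2: in=⊤ → ⊤ (no change)
  #10 pop 3: in=⊤ → 1 (no change)
  #11 pop 4: in=⊤ → ⊤ (no change)

Fixpoint:
  val[0] = ⊤
  val[1] = ⊤
  val[2] = ⊤
  val[3] = 1
  val[4] = ⊤
  val[5] = 3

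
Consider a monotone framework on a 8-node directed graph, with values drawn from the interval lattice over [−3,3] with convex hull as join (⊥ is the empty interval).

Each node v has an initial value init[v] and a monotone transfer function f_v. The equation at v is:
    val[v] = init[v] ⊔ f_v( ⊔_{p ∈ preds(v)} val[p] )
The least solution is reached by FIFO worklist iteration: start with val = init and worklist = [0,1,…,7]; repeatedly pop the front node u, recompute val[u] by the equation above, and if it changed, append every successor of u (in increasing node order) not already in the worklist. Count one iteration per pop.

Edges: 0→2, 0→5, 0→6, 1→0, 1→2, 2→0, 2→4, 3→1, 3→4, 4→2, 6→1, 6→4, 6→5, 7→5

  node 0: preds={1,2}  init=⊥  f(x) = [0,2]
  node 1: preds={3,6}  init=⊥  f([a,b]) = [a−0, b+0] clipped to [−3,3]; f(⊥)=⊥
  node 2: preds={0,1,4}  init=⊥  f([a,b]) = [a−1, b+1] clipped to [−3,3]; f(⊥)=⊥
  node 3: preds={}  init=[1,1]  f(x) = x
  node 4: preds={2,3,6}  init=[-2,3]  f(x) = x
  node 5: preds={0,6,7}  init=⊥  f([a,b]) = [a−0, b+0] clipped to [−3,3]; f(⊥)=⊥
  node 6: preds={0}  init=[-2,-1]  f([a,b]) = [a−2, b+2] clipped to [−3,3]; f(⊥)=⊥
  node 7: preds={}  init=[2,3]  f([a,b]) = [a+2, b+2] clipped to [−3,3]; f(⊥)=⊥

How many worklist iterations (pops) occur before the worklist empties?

Iteration log — 15 steps:
  step 1. node 0  ⊔preds=⊥  new=[0,2]  old=⊥  +wl: 
  step 2. node 1  ⊔preds=[-2,1]  new=[-2,1]  old=⊥  +wl: 0
  step 3. node 2  ⊔preds=[-2,3]  new=[-3,3]  old=⊥  +wl: 
  step 4. node 3  ⊔preds=⊥  new=[1,1]  stable
  step 5. node 4  ⊔preds=[-3,3]  new=[-3,3]  old=[-2,3]  +wl: 2
  step 6. node 5  ⊔preds=[-2,3]  new=[-2,3]  old=⊥  +wl: 
  step 7. node 6  ⊔preds=[0,2]  new=[-2,3]  old=[-2,-1]  +wl: 1,4,5
  step 8. node 7  ⊔preds=⊥  new=[2,3]  stable
  step 9. node 0  ⊔preds=[-3,3]  new=[0,2]  stable
  step 10. node 2  ⊔preds=[-3,3]  new=[-3,3]  stable
  step 11. node 1  ⊔preds=[-2,3]  new=[-2,3]  old=[-2,1]  +wl: 0,2
  step 12. node 4  ⊔preds=[-3,3]  new=[-3,3]  stable
  step 13. node 5  ⊔preds=[-2,3]  new=[-2,3]  stable
  step 14. node 0  ⊔preds=[-3,3]  new=[0,2]  stable
  step 15. node 2  ⊔preds=[-3,3]  new=[-3,3]  stable

Least fixpoint reached:
  node 0: [0,2]
  node 1: [-2,3]
  node 2: [-3,3]
  node 3: [1,1]
  node 4: [-3,3]
  node 5: [-2,3]
  node 6: [-2,3]
  node 7: [2,3]

15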